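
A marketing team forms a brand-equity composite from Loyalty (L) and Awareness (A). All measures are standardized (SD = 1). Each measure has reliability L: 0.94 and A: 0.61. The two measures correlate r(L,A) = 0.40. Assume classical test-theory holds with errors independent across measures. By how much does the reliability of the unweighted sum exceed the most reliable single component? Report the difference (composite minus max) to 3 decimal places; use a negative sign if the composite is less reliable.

-0.101

Var(sum) = 2 + 0.8 = 2.8; true-score variance = 1.55 + 0.8 = 2.35; composite reliability = 0.8393.
Max component reliability = 0.9400.
Difference = 0.8393 − 0.9400 = -0.101.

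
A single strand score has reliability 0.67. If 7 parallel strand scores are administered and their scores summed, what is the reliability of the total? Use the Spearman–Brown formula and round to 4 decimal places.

0.9343

ρ_k = kρ / (1 + (k−1)ρ) = 7·0.67 / (1 + 6·0.67) = 4.690 / 5.020 = 0.9343.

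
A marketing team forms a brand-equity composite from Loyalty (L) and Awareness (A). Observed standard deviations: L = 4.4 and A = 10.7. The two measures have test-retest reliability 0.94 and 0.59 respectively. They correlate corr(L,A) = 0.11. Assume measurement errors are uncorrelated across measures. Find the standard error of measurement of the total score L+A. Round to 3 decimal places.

6.936

Var(total) = 133.85 + 10.3576 = 144.208.
True-score variance = 85.7475 + 10.3576 = 96.1051, so reliability = 0.6664.
Error variance = 144.208 − 96.1051 = 48.1025; SEM = √48.1025 = 6.936.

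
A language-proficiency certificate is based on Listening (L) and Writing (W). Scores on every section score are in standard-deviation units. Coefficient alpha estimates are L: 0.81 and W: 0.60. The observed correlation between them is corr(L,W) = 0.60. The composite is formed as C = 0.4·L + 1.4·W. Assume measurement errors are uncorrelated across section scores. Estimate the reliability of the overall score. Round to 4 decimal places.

Var(C) = 0.4² + 1.4² + 2·[0.56·0.60] = 2.12 + 0.672 = 2.792.
With uncorrelated errors the cross-covariances are all true-score covariance, so they carry over unchanged; only the diagonal terms shrink to ρᵢσᵢ².
True-score variance = [0.4²·0.81 + 1.4²·0.60] + 0.672 = 1.3056 + 0.672 = 1.9776.
Reliability = 1.9776 / 2.792 = 0.7083.

0.7083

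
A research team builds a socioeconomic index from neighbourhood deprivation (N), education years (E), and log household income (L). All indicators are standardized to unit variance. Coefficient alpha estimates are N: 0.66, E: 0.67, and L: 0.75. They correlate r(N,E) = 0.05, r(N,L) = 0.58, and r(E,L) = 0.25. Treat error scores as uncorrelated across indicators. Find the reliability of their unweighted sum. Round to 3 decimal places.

0.807

Var(N+E+L) = 3 + 2·[0.05 + 0.58 + 0.25] = 3 + 1.76 = 4.76.
With uncorrelated errors the cross-covariances are all true-score covariance, so they carry over unchanged; only the diagonal terms shrink to ρᵢσᵢ².
True-score variance = [0.66 + 0.67 + 0.75] + 1.76 = 2.08 + 1.76 = 3.84.
Reliability = 3.84 / 4.76 = 0.807.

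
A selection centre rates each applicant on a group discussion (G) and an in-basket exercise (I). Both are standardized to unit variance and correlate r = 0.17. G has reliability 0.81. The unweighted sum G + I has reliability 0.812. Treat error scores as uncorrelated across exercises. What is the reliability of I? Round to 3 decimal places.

0.750

Var(G+I) = 2 + 2·0.17 = 2.340.
True-score variance = ρ_G + ρ_I + 2·0.17, so 0.812 = (0.81 + ρ_I + 0.34) / 2.340.
ρ_I = 0.812·2.340 − 0.81 − 0.34 = 0.750.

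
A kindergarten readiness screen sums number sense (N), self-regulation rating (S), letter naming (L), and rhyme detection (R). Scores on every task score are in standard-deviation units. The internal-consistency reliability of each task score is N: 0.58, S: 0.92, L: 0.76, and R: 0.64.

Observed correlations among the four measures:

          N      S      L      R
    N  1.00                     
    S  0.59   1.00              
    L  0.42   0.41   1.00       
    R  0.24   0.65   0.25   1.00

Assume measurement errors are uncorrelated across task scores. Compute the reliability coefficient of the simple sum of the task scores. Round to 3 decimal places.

Var(N+S+L+R) = 4 + 2·[0.59 + 0.42 + 0.24 + 0.41 + 0.65 + 0.25] = 4 + 5.12 = 9.12.
Under uncorrelated errors the observed covariances equal the true-score covariances, so only the own-variance terms attenuate.
True-score variance = [0.58 + 0.92 + 0.76 + 0.64] + 5.12 = 2.9 + 5.12 = 8.02.
Reliability = 8.02 / 9.12 = 0.879.

0.879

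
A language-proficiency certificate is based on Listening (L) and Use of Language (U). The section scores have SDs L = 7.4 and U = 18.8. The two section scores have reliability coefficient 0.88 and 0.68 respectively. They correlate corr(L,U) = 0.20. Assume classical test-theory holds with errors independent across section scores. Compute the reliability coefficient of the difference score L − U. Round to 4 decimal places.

0.6606

Var(L−U) = 7.4² + 18.8² − 2·7.4·18.8·0.20 = 408.2 − 55.648 = 352.552.
With uncorrelated errors the cross-covariances are all true-score covariance, so they carry over unchanged; only the diagonal terms shrink to ρᵢσᵢ².
True-score variance = [7.4²·0.88 + 18.8²·0.68] − 55.648 = 288.528 − 55.648 = 232.88.
Reliability = 232.88 / 352.552 = 0.6606.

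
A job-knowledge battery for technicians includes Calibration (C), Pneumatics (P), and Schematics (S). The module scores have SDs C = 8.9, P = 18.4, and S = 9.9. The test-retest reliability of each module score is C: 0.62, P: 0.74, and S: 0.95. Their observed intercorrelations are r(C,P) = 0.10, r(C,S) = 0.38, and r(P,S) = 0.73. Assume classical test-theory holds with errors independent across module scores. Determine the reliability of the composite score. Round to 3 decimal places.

Var(C+P+S) = 8.9² + 18.4² + 9.9² + 2·[8.9·18.4·0.10 + 8.9·9.9·0.38 + 18.4·9.9·0.73] = 515.78 + 365.669 = 881.449.
With uncorrelated errors the cross-covariances are all true-score covariance, so they carry over unchanged; only the diagonal terms shrink to ρᵢσᵢ².
True-score variance = [8.9²·0.62 + 18.4²·0.74 + 9.9²·0.95] + 365.669 = 392.754 + 365.669 = 758.423.
Reliability = 758.423 / 881.449 = 0.860.

0.860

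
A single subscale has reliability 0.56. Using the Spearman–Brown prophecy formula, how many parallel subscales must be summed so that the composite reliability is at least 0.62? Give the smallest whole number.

k ≥ ρ*(1−ρ₁)/(ρ₁(1−ρ*)) = 0.62·0.44 / (0.56·0.38) = 1.282.
Smallest integer k = 2.

2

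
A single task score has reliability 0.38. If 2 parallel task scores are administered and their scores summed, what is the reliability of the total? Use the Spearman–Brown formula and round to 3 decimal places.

ρ_k = kρ / (1 + (k−1)ρ) = 2·0.38 / (1 + 1·0.38) = 0.760 / 1.380 = 0.551.

0.551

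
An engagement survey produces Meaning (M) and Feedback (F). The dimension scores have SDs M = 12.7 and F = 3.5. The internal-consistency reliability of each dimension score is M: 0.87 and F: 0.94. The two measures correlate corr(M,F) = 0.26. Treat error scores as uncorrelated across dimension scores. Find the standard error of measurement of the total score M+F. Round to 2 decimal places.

Var(total) = 173.54 + 23.114 = 196.654.
True-score variance = 151.837 + 23.114 = 174.951, so reliability = 0.8896.
Error variance = 196.654 − 174.951 = 21.7027; SEM = √21.7027 = 4.66.

4.66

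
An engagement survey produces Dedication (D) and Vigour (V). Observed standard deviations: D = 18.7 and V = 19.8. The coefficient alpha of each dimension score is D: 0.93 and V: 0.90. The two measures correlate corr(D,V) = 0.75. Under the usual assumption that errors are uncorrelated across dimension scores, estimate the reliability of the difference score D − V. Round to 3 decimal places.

0.658

Var(D−V) = 18.7² + 19.8² − 2·18.7·19.8·0.75 = 741.73 − 555.39 = 186.34.
With uncorrelated errors the cross-covariances are all true-score covariance, so they carry over unchanged; only the diagonal terms shrink to ρᵢσᵢ².
True-score variance = [18.7²·0.93 + 19.8²·0.90] − 555.39 = 678.048 − 555.39 = 122.658.
Reliability = 122.658 / 186.34 = 0.658.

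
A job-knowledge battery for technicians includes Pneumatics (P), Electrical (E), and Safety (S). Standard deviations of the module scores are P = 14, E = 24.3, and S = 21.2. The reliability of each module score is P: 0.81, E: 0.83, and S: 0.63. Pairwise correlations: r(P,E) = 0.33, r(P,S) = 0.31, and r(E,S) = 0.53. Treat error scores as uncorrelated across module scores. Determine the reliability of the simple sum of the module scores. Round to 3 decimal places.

0.861

Var(P+E+S) = 14² + 24.3² + 21.2² + 2·[14·24.3·0.33 + 14·21.2·0.31 + 24.3·21.2·0.53] = 1235.93 + 954.618 = 2190.55.
Because errors are independent across components, Cov(Tᵢ,Tⱼ) = Cov(Xᵢ,Xⱼ); the off-diagonal part of the true-score variance is the same as above.
True-score variance = [14²·0.81 + 24.3²·0.83 + 21.2²·0.63] + 954.618 = 932.014 + 954.618 = 1886.63.
Reliability = 1886.63 / 2190.55 = 0.861.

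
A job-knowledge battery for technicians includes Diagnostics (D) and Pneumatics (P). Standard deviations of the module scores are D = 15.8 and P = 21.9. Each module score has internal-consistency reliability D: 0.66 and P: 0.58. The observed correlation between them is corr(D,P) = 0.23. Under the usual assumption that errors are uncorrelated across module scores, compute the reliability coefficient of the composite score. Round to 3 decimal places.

0.678

Var(D+P) = 15.8² + 21.9² + 2·[15.8·21.9·0.23] = 729.25 + 159.169 = 888.419.
Because errors are independent across components, Cov(Tᵢ,Tⱼ) = Cov(Xᵢ,Xⱼ); the off-diagonal part of the true-score variance is the same as above.
True-score variance = [15.8²·0.66 + 21.9²·0.58] + 159.169 = 442.936 + 159.169 = 602.105.
Reliability = 602.105 / 888.419 = 0.678.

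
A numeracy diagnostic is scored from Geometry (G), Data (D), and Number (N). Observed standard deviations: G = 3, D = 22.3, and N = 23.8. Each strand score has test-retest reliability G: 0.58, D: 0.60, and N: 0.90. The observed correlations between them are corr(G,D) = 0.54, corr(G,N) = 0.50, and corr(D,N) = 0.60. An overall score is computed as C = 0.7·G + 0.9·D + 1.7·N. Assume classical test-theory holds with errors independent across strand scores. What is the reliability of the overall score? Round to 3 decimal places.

0.896

Var(C) = 0.7²·3² + 0.9²·22.3² + 1.7²·23.8² + 2·[0.63·3·22.3·0.54 + 1.19·3·23.8·0.50 + 1.53·22.3·23.8·0.60] = 2044.23 + 1104.92 = 3149.15.
Because errors are independent across components, Cov(Tᵢ,Tⱼ) = Cov(Xᵢ,Xⱼ); the off-diagonal part of the true-score variance is the same as above.
True-score variance = [0.7²·3²·0.58 + 0.9²·22.3²·0.60 + 1.7²·23.8²·0.90] + 1104.92 = 1717.55 + 1104.92 = 2822.47.
Reliability = 2822.47 / 3149.15 = 0.896.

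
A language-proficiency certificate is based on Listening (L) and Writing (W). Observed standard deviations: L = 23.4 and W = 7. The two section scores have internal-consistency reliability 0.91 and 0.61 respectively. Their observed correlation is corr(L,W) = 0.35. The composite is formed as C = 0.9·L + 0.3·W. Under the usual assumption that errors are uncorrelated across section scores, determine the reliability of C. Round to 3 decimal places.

0.913

Var(C) = 0.9²·23.4² + 0.3²·7² + 2·[0.27·23.4·7·0.35] = 447.934 + 30.9582 = 478.892.
Because errors are independent across components, Cov(Tᵢ,Tⱼ) = Cov(Xᵢ,Xⱼ); the off-diagonal part of the true-score variance is the same as above.
True-score variance = [0.9²·23.4²·0.91 + 0.3²·7²·0.61] + 30.9582 = 406.297 + 30.9582 = 437.255.
Reliability = 437.255 / 478.892 = 0.913.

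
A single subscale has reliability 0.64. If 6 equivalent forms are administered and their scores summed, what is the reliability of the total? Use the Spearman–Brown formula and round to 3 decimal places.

ρ_k = kρ / (1 + (k−1)ρ) = 6·0.64 / (1 + 5·0.64) = 3.840 / 4.200 = 0.914.

0.914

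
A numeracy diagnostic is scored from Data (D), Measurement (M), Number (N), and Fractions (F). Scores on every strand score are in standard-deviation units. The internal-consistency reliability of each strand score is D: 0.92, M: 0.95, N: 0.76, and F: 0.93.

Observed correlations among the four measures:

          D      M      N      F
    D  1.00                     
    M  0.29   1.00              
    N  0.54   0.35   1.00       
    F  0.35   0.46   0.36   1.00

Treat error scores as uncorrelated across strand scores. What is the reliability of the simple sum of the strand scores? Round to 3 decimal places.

0.949

Var(D+M+N+F) = 4 + 2·[0.29 + 0.54 + 0.35 + 0.35 + 0.46 + 0.36] = 4 + 4.7 = 8.7.
Because errors are independent across components, Cov(Tᵢ,Tⱼ) = Cov(Xᵢ,Xⱼ); the off-diagonal part of the true-score variance is the same as above.
True-score variance = [0.92 + 0.95 + 0.76 + 0.93] + 4.7 = 3.56 + 4.7 = 8.26.
Reliability = 8.26 / 8.7 = 0.949.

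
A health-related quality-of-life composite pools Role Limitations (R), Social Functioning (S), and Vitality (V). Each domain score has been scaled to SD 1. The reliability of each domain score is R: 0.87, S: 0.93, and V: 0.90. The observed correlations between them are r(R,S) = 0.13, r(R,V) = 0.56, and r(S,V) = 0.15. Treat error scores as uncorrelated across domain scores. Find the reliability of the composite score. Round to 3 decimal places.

0.936

Var(R+S+V) = 3 + 2·[0.13 + 0.56 + 0.15] = 3 + 1.68 = 4.68.
Because errors are independent across components, Cov(Tᵢ,Tⱼ) = Cov(Xᵢ,Xⱼ); the off-diagonal part of the true-score variance is the same as above.
True-score variance = [0.87 + 0.93 + 0.90] + 1.68 = 2.7 + 1.68 = 4.38.
Reliability = 4.38 / 4.68 = 0.936.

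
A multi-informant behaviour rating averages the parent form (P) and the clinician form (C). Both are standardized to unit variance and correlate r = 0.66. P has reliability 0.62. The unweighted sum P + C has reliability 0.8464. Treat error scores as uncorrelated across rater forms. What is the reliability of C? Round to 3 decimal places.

Var(P+C) = 2 + 2·0.66 = 3.320.
True-score variance = ρ_P + ρ_C + 2·0.66, so 0.8464 = (0.62 + ρ_C + 1.32) / 3.320.
ρ_C = 0.8464·3.320 − 0.62 − 1.32 = 0.870.

0.870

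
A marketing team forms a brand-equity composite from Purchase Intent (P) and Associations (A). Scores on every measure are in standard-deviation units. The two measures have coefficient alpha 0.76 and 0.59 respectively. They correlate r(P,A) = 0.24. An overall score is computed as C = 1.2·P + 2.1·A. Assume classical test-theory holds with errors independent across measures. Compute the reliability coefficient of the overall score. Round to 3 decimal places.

Var(C) = 1.2² + 2.1² + 2·[2.52·0.24] = 5.85 + 1.2096 = 7.0596.
Because errors are independent across components, Cov(Tᵢ,Tⱼ) = Cov(Xᵢ,Xⱼ); the off-diagonal part of the true-score variance is the same as above.
True-score variance = [1.2²·0.76 + 2.1²·0.59] + 1.2096 = 3.6963 + 1.2096 = 4.9059.
Reliability = 4.9059 / 7.0596 = 0.695.

0.695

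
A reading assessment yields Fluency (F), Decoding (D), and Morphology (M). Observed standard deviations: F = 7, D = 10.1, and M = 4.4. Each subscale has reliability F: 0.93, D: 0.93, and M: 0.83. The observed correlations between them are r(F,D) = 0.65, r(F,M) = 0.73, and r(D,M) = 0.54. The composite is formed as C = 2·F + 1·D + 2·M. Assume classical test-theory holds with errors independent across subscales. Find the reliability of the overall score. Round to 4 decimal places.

0.9593

Var(C) = 2²·7² + 10.1² + 2²·4.4² + 2·[2·7·10.1·0.65 + 4·7·4.4·0.73 + 2·10.1·4.4·0.54] = 375.45 + 459.682 = 835.132.
With uncorrelated errors the cross-covariances are all true-score covariance, so they carry over unchanged; only the diagonal terms shrink to ρᵢσᵢ².
True-score variance = [2²·7²·0.93 + 10.1²·0.93 + 2²·4.4²·0.83] + 459.682 = 341.425 + 459.682 = 801.107.
Reliability = 801.107 / 835.132 = 0.9593.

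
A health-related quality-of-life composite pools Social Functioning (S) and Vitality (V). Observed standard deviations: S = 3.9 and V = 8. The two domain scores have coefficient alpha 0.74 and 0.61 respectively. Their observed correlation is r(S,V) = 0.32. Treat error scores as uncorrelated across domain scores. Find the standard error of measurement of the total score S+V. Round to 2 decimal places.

Var(total) = 79.21 + 19.968 = 99.178.
True-score variance = 50.2954 + 19.968 = 70.2634, so reliability = 0.7085.
Error variance = 99.178 − 70.2634 = 28.9146; SEM = √28.9146 = 5.38.

5.38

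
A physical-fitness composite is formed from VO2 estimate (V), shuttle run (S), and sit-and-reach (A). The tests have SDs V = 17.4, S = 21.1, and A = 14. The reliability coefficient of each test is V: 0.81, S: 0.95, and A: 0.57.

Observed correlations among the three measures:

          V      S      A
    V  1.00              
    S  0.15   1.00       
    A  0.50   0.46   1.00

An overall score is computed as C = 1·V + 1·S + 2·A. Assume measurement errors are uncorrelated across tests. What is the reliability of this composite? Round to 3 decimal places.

Var(C) = 17.4² + 21.1² + 2²·14² + 2·[17.4·21.1·0.15 + 2·17.4·14·0.50 + 2·21.1·14·0.46] = 1531.97 + 1140.88 = 2672.85.
With uncorrelated errors the cross-covariances are all true-score covariance, so they carry over unchanged; only the diagonal terms shrink to ρᵢσᵢ².
True-score variance = [17.4²·0.81 + 21.1²·0.95 + 2²·14²·0.57] + 1140.88 = 1115.07 + 1140.88 = 2255.94.
Reliability = 2255.94 / 2672.85 = 0.844.

0.844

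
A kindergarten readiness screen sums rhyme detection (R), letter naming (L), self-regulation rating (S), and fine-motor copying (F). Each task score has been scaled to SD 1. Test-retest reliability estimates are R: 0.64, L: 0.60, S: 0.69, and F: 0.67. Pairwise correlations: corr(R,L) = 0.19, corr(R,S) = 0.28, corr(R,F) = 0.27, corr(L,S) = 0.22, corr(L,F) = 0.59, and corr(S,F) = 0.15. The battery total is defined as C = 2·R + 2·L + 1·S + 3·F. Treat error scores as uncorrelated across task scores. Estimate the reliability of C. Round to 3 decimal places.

0.807

Var(C) = 2² + 2² + 1 + 3² + 2·[4·0.19 + 2·0.28 + 6·0.27 + 2·0.22 + 6·0.59 + 3·0.15] = 18 + 14.74 = 32.74.
Under uncorrelated errors the observed covariances equal the true-score covariances, so only the own-variance terms attenuate.
True-score variance = [2²·0.64 + 2²·0.60 + 0.69 + 3²·0.67] + 14.74 = 11.68 + 14.74 = 26.42.
Reliability = 26.42 / 32.74 = 0.807.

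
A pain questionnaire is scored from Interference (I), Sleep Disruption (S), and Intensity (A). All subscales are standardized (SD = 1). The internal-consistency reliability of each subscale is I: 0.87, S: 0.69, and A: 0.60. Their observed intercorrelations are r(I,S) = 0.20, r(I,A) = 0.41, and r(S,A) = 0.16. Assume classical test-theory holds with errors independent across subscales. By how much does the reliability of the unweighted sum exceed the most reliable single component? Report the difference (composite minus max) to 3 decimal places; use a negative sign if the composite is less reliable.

-0.055

Var(sum) = 3 + 1.54 = 4.54; true-score variance = 2.16 + 1.54 = 3.7; composite reliability = 0.8150.
Max component reliability = 0.8700.
Difference = 0.8150 − 0.8700 = -0.055.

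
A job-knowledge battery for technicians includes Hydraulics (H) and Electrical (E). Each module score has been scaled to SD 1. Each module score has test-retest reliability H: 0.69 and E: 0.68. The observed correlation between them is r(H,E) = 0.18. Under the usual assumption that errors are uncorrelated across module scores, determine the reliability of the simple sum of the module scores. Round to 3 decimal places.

Var(H+E) = 2 + 2·[0.18] = 2 + 0.36 = 2.36.
Under uncorrelated errors the observed covariances equal the true-score covariances, so only the own-variance terms attenuate.
True-score variance = [0.69 + 0.68] + 0.36 = 1.37 + 0.36 = 1.73.
Reliability = 1.73 / 2.36 = 0.733.

0.733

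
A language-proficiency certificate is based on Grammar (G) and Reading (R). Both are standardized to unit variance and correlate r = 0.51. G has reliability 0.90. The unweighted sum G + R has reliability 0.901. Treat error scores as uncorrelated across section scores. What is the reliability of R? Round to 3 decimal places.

0.801

Var(G+R) = 2 + 2·0.51 = 3.020.
True-score variance = ρ_G + ρ_R + 2·0.51, so 0.901 = (0.90 + ρ_R + 1.02) / 3.020.
ρ_R = 0.901·3.020 − 0.90 − 1.02 = 0.801.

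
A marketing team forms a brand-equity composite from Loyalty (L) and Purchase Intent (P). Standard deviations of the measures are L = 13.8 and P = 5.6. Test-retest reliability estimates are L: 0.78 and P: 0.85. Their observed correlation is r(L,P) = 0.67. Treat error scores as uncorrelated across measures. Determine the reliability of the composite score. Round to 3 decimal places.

0.857

Var(L+P) = 13.8² + 5.6² + 2·[13.8·5.6·0.67] = 221.8 + 103.555 = 325.355.
Because errors are independent across components, Cov(Tᵢ,Tⱼ) = Cov(Xᵢ,Xⱼ); the off-diagonal part of the true-score variance is the same as above.
True-score variance = [13.8²·0.78 + 5.6²·0.85] + 103.555 = 175.199 + 103.555 = 278.754.
Reliability = 278.754 / 325.355 = 0.857.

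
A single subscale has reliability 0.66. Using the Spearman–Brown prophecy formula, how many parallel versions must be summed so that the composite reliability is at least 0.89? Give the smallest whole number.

5

k ≥ ρ*(1−ρ₁)/(ρ₁(1−ρ*)) = 0.89·0.34 / (0.66·0.11) = 4.168.
Smallest integer k = 5.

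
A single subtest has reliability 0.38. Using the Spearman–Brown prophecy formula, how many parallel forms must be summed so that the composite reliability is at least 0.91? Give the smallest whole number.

17

k ≥ ρ*(1−ρ₁)/(ρ₁(1−ρ*)) = 0.91·0.62 / (0.38·0.09) = 16.497.
Smallest integer k = 17.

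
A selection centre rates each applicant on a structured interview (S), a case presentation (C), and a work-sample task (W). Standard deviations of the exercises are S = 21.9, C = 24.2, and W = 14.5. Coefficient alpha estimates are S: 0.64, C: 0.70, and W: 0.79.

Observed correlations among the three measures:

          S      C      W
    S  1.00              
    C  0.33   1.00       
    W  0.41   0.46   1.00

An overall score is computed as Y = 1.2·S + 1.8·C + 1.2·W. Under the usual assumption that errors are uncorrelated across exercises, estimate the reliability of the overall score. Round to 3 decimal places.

0.813

Var(Y) = 1.2²·21.9² + 1.8²·24.2² + 1.2²·14.5² + 2·[2.16·21.9·24.2·0.33 + 1.44·21.9·14.5·0.41 + 2.16·24.2·14.5·0.46] = 2890.87 + 1827.81 = 4718.68.
Because errors are independent across components, Cov(Tᵢ,Tⱼ) = Cov(Xᵢ,Xⱼ); the off-diagonal part of the true-score variance is the same as above.
True-score variance = [1.2²·21.9²·0.64 + 1.8²·24.2²·0.70 + 1.2²·14.5²·0.79] + 1827.81 = 2009.42 + 1827.81 = 3837.23.
Reliability = 3837.23 / 4718.68 = 0.813.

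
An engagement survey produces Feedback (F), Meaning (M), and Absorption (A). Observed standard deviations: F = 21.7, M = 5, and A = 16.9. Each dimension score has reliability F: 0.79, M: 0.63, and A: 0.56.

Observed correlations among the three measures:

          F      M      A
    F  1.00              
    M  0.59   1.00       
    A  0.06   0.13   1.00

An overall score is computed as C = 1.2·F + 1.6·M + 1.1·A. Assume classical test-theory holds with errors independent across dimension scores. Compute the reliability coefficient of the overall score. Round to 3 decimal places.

0.778

Var(C) = 1.2²·21.7² + 1.6²·5² + 1.1²·16.9² + 2·[1.92·21.7·5·0.59 + 1.32·21.7·16.9·0.06 + 1.76·5·16.9·0.13] = 1087.67 + 342.575 = 1430.24.
With uncorrelated errors the cross-covariances are all true-score covariance, so they carry over unchanged; only the diagonal terms shrink to ρᵢσᵢ².
True-score variance = [1.2²·21.7²·0.79 + 1.6²·5²·0.63 + 1.1²·16.9²·0.56] + 342.575 = 769.534 + 342.575 = 1112.11.
Reliability = 1112.11 / 1430.24 = 0.778.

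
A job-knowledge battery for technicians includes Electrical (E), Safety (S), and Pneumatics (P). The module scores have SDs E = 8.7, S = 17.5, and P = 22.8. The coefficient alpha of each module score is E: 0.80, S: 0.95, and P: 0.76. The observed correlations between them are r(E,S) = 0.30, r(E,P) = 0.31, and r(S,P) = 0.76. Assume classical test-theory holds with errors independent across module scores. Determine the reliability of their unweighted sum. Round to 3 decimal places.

0.910

Var(E+S+P) = 8.7² + 17.5² + 22.8² + 2·[8.7·17.5·0.30 + 8.7·22.8·0.31 + 17.5·22.8·0.76] = 901.78 + 820.813 = 1722.59.
Because errors are independent across components, Cov(Tᵢ,Tⱼ) = Cov(Xᵢ,Xⱼ); the off-diagonal part of the true-score variance is the same as above.
True-score variance = [8.7²·0.80 + 17.5²·0.95 + 22.8²·0.76] + 820.813 = 746.568 + 820.813 = 1567.38.
Reliability = 1567.38 / 1722.59 = 0.910.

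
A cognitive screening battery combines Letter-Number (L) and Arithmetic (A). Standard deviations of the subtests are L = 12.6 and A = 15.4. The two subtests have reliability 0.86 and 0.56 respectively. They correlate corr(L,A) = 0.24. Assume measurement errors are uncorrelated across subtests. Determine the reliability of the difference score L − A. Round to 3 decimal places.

0.582

Var(L−A) = 12.6² + 15.4² − 2·12.6·15.4·0.24 = 395.92 − 93.1392 = 302.781.
With uncorrelated errors the cross-covariances are all true-score covariance, so they carry over unchanged; only the diagonal terms shrink to ρᵢσᵢ².
True-score variance = [12.6²·0.86 + 15.4²·0.56] − 93.1392 = 269.343 − 93.1392 = 176.204.
Reliability = 176.204 / 302.781 = 0.582.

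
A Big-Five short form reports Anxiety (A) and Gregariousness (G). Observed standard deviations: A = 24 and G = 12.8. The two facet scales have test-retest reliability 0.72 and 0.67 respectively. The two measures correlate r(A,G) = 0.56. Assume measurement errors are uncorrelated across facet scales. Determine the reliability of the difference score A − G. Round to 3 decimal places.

Var(A−G) = 24² + 12.8² − 2·24·12.8·0.56 = 739.84 − 344.064 = 395.776.
With uncorrelated errors the cross-covariances are all true-score covariance, so they carry over unchanged; only the diagonal terms shrink to ρᵢσᵢ².
True-score variance = [24²·0.72 + 12.8²·0.67] − 344.064 = 524.493 − 344.064 = 180.429.
Reliability = 180.429 / 395.776 = 0.456.

0.456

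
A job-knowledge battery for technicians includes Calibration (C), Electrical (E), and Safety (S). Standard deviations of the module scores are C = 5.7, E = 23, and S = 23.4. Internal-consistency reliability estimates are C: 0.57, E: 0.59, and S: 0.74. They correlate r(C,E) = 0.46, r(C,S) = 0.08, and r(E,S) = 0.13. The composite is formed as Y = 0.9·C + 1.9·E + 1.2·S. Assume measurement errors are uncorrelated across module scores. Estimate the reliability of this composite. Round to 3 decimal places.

Var(Y) = 0.9²·5.7² + 1.9²·23² + 1.2²·23.4² + 2·[1.71·5.7·23·0.46 + 1.08·5.7·23.4·0.08 + 2.28·23·23.4·0.13] = 2724.49 + 548.34 = 3272.83.
With uncorrelated errors the cross-covariances are all true-score covariance, so they carry over unchanged; only the diagonal terms shrink to ρᵢσᵢ².
True-score variance = [0.9²·5.7²·0.57 + 1.9²·23²·0.59 + 1.2²·23.4²·0.74] + 548.34 = 1725.2 + 548.34 = 2273.54.
Reliability = 2273.54 / 3272.83 = 0.695.

0.695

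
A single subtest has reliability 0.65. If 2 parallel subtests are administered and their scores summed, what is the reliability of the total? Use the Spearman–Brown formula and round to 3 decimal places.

0.788

ρ_k = kρ / (1 + (k−1)ρ) = 2·0.65 / (1 + 1·0.65) = 1.300 / 1.650 = 0.788.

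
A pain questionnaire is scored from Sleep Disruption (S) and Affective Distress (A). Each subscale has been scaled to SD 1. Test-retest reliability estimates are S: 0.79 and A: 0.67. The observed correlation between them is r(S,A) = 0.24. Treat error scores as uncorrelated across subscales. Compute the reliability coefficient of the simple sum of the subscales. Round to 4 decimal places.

Var(S+A) = 2 + 2·[0.24] = 2 + 0.48 = 2.48.
With uncorrelated errors the cross-covariances are all true-score covariance, so they carry over unchanged; only the diagonal terms shrink to ρᵢσᵢ².
True-score variance = [0.79 + 0.67] + 0.48 = 1.46 + 0.48 = 1.94.
Reliability = 1.94 / 2.48 = 0.7823.

0.7823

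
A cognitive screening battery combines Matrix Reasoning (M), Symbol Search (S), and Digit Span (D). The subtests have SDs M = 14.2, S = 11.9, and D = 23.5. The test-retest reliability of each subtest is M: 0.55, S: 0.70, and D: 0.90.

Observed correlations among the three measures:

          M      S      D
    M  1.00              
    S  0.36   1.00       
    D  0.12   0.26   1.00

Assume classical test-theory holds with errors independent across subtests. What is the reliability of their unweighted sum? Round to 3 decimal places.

0.848

Var(M+S+D) = 14.2² + 11.9² + 23.5² + 2·[14.2·11.9·0.36 + 14.2·23.5·0.12 + 11.9·23.5·0.26] = 895.5 + 347.172 = 1242.67.
With uncorrelated errors the cross-covariances are all true-score covariance, so they carry over unchanged; only the diagonal terms shrink to ρᵢσᵢ².
True-score variance = [14.2²·0.55 + 11.9²·0.70 + 23.5²·0.90] + 347.172 = 707.054 + 347.172 = 1054.23.
Reliability = 1054.23 / 1242.67 = 0.848.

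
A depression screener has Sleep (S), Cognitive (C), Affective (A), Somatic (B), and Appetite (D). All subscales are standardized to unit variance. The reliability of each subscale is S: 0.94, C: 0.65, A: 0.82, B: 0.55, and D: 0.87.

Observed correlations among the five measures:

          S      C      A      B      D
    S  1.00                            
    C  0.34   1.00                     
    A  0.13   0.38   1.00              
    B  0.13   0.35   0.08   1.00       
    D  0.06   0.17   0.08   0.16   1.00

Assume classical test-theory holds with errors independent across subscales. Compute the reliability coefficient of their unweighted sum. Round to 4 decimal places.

0.8664

Var(S+C+A+B+D) = 5 + 2·[0.34 + 0.13 + 0.13 + 0.06 + 0.38 + 0.35 + 0.17 + 0.08 + 0.08 + 0.16] = 5 + 3.76 = 8.76.
With uncorrelated errors the cross-covariances are all true-score covariance, so they carry over unchanged; only the diagonal terms shrink to ρᵢσᵢ².
True-score variance = [0.94 + 0.65 + 0.82 + 0.55 + 0.87] + 3.76 = 3.83 + 3.76 = 7.59.
Reliability = 7.59 / 8.76 = 0.8664.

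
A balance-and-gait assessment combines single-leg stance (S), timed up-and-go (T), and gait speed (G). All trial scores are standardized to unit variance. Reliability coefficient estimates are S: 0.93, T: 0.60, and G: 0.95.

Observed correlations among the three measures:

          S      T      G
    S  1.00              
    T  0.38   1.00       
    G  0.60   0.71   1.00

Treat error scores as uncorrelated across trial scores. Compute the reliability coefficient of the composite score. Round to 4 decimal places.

0.9185

Var(S+T+G) = 3 + 2·[0.38 + 0.60 + 0.71] = 3 + 3.38 = 6.38.
With uncorrelated errors the cross-covariances are all true-score covariance, so they carry over unchanged; only the diagonal terms shrink to ρᵢσᵢ².
True-score variance = [0.93 + 0.60 + 0.95] + 3.38 = 2.48 + 3.38 = 5.86.
Reliability = 5.86 / 6.38 = 0.9185.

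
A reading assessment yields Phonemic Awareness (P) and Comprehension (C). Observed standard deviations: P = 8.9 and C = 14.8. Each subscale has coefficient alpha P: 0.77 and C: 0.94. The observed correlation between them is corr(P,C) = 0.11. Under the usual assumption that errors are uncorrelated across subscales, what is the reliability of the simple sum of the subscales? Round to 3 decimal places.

0.904

Var(P+C) = 8.9² + 14.8² + 2·[8.9·14.8·0.11] = 298.25 + 28.9784 = 327.228.
Because errors are independent across components, Cov(Tᵢ,Tⱼ) = Cov(Xᵢ,Xⱼ); the off-diagonal part of the true-score variance is the same as above.
True-score variance = [8.9²·0.77 + 14.8²·0.94] + 28.9784 = 266.889 + 28.9784 = 295.868.
Reliability = 295.868 / 327.228 = 0.904.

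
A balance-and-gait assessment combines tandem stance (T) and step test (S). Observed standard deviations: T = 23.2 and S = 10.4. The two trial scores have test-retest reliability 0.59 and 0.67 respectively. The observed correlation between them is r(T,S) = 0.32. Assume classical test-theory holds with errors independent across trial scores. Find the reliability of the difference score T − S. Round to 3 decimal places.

0.479

Var(T−S) = 23.2² + 10.4² − 2·23.2·10.4·0.32 = 646.4 − 154.419 = 491.981.
With uncorrelated errors the cross-covariances are all true-score covariance, so they carry over unchanged; only the diagonal terms shrink to ρᵢσᵢ².
True-score variance = [23.2²·0.59 + 10.4²·0.67] − 154.419 = 390.029 − 154.419 = 235.61.
Reliability = 235.61 / 491.981 = 0.479.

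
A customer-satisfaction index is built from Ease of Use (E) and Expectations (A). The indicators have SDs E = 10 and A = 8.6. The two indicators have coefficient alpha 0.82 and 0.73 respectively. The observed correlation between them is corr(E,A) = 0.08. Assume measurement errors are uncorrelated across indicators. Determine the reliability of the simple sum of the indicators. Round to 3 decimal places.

0.798

Var(E+A) = 10² + 8.6² + 2·[10·8.6·0.08] = 173.96 + 13.76 = 187.72.
Because errors are independent across components, Cov(Tᵢ,Tⱼ) = Cov(Xᵢ,Xⱼ); the off-diagonal part of the true-score variance is the same as above.
True-score variance = [10²·0.82 + 8.6²·0.73] + 13.76 = 135.991 + 13.76 = 149.751.
Reliability = 149.751 / 187.72 = 0.798.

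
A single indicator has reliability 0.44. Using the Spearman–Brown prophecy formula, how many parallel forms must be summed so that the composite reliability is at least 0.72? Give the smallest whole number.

k ≥ ρ*(1−ρ₁)/(ρ₁(1−ρ*)) = 0.72·0.56 / (0.44·0.28) = 3.273.
Smallest integer k = 4.

4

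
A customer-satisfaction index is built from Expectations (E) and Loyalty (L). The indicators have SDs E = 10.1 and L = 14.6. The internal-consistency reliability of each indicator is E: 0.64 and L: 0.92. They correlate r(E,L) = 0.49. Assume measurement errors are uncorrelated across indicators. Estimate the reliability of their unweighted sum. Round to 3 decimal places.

0.883

Var(E+L) = 10.1² + 14.6² + 2·[10.1·14.6·0.49] = 315.17 + 144.511 = 459.681.
With uncorrelated errors the cross-covariances are all true-score covariance, so they carry over unchanged; only the diagonal terms shrink to ρᵢσᵢ².
True-score variance = [10.1²·0.64 + 14.6²·0.92] + 144.511 = 261.394 + 144.511 = 405.904.
Reliability = 405.904 / 459.681 = 0.883.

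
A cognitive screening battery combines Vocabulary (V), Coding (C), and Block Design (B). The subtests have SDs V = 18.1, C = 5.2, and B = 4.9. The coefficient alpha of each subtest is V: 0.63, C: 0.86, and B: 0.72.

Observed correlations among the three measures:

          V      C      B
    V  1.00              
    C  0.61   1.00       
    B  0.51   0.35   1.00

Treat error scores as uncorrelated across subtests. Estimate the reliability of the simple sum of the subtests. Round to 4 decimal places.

Var(V+C+B) = 18.1² + 5.2² + 4.9² + 2·[18.1·5.2·0.61 + 18.1·4.9·0.51 + 5.2·4.9·0.35] = 378.66 + 223.126 = 601.786.
Under uncorrelated errors the observed covariances equal the true-score covariances, so only the own-variance terms attenuate.
True-score variance = [18.1²·0.63 + 5.2²·0.86 + 4.9²·0.72] + 223.126 = 246.936 + 223.126 = 470.062.
Reliability = 470.062 / 601.786 = 0.7811.

0.7811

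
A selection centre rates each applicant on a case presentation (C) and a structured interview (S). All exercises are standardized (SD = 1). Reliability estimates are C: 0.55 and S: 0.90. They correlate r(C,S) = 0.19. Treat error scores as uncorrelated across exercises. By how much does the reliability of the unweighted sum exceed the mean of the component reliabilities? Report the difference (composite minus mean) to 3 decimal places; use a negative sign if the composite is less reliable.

Var(sum) = 2 + 0.38 = 2.38; true-score variance = 1.45 + 0.38 = 1.83; composite reliability = 0.7689.
Mean component reliability = 0.7250.
Difference = 0.7689 − 0.7250 = 0.044.

0.044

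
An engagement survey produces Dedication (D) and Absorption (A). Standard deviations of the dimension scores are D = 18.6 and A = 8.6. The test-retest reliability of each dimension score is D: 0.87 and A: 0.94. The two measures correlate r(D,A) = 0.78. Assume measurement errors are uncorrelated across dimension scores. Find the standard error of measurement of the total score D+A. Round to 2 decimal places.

7.03

Var(total) = 419.92 + 249.538 = 669.458.
True-score variance = 370.508 + 249.538 = 620.045, so reliability = 0.9262.
Error variance = 669.458 − 620.045 = 49.4124; SEM = √49.4124 = 7.03.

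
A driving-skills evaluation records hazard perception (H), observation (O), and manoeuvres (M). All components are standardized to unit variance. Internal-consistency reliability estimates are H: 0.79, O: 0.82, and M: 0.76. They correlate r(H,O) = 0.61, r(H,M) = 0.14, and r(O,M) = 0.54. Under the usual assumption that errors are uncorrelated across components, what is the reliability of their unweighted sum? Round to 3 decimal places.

0.887

Var(H+O+M) = 3 + 2·[0.61 + 0.14 + 0.54] = 3 + 2.58 = 5.58.
With uncorrelated errors the cross-covariances are all true-score covariance, so they carry over unchanged; only the diagonal terms shrink to ρᵢσᵢ².
True-score variance = [0.79 + 0.82 + 0.76] + 2.58 = 2.37 + 2.58 = 4.95.
Reliability = 4.95 / 5.58 = 0.887.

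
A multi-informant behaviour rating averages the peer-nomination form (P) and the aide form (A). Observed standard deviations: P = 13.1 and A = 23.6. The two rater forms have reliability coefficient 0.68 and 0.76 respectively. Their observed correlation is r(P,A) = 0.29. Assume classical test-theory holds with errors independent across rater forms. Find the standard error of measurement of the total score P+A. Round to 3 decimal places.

Var(total) = 728.57 + 179.313 = 907.883.
True-score variance = 539.984 + 179.313 = 719.297, so reliability = 0.7923.
Error variance = 907.883 − 719.297 = 188.586; SEM = √188.586 = 13.733.

13.733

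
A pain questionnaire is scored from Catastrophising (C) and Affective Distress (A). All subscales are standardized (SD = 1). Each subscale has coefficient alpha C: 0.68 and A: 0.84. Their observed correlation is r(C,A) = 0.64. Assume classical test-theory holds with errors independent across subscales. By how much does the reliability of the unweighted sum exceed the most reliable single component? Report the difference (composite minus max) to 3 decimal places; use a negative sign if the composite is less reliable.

Var(sum) = 2 + 1.28 = 3.28; true-score variance = 1.52 + 1.28 = 2.8; composite reliability = 0.8537.
Max component reliability = 0.8400.
Difference = 0.8537 − 0.8400 = 0.014.

0.014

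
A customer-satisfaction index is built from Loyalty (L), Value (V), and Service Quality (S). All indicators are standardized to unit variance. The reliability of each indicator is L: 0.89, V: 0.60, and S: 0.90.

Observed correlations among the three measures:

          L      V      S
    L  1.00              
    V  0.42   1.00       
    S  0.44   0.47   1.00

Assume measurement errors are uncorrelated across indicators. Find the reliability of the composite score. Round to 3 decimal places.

0.892

Var(L+V+S) = 3 + 2·[0.42 + 0.44 + 0.47] = 3 + 2.66 = 5.66.
With uncorrelated errors the cross-covariances are all true-score covariance, so they carry over unchanged; only the diagonal terms shrink to ρᵢσᵢ².
True-score variance = [0.89 + 0.60 + 0.90] + 2.66 = 2.39 + 2.66 = 5.05.
Reliability = 5.05 / 5.66 = 0.892.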